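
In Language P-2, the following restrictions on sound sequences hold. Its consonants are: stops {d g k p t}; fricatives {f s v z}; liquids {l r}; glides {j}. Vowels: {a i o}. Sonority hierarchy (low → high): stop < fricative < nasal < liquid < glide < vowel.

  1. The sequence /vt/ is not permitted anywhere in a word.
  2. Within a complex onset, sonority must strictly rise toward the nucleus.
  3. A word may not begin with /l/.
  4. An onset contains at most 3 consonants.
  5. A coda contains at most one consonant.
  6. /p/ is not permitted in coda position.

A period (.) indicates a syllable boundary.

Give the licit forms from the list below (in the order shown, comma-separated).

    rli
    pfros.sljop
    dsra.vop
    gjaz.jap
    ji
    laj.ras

ji

rli — violates constraint 2: syllable 1 onset /rl/: /r/ (liquid, 4) → /l/ (liquid, 4) does not rise → illicit
pfros.sljop — violates constraint 6: syllable 2 coda contains /p/ → illicit
dsra.vop — violates constraint 6: syllable 2 coda contains /p/ → illicit
gjaz.jap — violates constraint 6: syllable 2 coda contains /p/ → illicit
ji — σ1 onset /j/, coda /∅/ ok → licit
laj.ras — violates constraint 3: word begins with /l/ → illicit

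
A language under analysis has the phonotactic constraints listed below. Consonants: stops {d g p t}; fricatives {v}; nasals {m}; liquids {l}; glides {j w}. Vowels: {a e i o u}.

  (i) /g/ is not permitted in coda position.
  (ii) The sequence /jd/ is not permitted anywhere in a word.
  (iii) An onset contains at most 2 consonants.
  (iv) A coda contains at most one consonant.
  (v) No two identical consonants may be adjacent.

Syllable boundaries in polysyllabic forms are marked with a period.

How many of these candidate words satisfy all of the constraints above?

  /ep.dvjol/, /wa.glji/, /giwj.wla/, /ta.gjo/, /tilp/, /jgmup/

1

/ep.dvjol/ — violates constraint (iii): syllable 2 onset /dvj/ has 3 consonants (> 2) → not permitted
/wa.glji/ — violates constraint (iii): syllable 2 onset /glj/ has 3 consonants (> 2) → not permitted
/giwj.wla/ — violates constraint (iv): syllable 1 coda /wj/ has 2 consonants (> 1) → not permitted
/ta.gjo/ — σ1 onset /t/, coda /∅/ ok; σ2 onset /gj/ (2C), coda /∅/ ok → permitted
/tilp/ — violates constraint (iv): syllable 1 coda /lp/ has 2 consonants (> 1) → not permitted
/jgmup/ — violates constraint (iii): syllable 1 onset /jgm/ has 3 consonants (> 2) → not permitted
Permitted: /ta.gjo/ → 1.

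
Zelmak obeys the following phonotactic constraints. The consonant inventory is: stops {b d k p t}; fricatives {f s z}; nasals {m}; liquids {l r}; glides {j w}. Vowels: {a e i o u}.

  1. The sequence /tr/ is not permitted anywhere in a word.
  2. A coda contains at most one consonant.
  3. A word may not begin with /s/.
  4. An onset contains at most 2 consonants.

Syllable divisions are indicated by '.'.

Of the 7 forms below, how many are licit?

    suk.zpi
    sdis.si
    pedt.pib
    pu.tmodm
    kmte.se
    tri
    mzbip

0

suk.zpi — violates constraint 3: word begins with /s/ → illicit
sdis.si — violates constraint 3: word begins with /s/ → illicit
pedt.pib — violates constraint 2: syllable 1 coda /dt/ has 2 consonants (> 1) → illicit
pu.tmodm — violates constraint 2: syllable 2 coda /dm/ has 2 consonants (> 1) → illicit
kmte.se — violates constraint 4: syllable 1 onset /kmt/ has 3 consonants (> 2) → illicit
tri — violates constraint 1: contains banned sequence /tr/ → illicit
mzbip — violates constraint 4: syllable 1 onset /mzb/ has 3 consonants (> 2) → illicit
No form is licit → 0.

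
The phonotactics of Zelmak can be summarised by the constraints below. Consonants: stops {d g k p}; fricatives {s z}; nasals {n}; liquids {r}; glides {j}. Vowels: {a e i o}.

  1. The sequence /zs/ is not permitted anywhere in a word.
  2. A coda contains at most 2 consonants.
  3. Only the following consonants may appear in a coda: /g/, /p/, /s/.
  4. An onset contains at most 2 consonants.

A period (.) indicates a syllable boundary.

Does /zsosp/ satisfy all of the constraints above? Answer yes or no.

no

/zsosp/ — violates constraint 1: contains banned sequence /zs/ → phonotactically illegal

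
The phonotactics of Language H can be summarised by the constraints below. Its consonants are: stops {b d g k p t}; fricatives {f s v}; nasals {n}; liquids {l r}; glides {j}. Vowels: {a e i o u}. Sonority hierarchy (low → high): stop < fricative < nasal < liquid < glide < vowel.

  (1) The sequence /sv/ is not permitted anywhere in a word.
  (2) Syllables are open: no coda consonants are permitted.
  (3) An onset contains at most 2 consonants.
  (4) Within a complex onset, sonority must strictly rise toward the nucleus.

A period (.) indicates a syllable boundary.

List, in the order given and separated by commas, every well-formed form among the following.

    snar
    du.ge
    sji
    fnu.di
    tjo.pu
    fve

snar — violates constraint 2: syllable 1 coda /r/ has 1 consonant (> 0) → ill-formed
du.ge — σ1 onset /d/, coda /∅/ ok; σ2 onset /g/, coda /∅/ ok → well-formed
sji — σ1 onset /sj/ (2→5 rises), coda /∅/ ok → well-formed
fnu.di — σ1 onset /fn/ (2→3 rises), coda /∅/ ok; σ2 onset /d/, coda /∅/ ok → well-formed
tjo.pu — σ1 onset /tj/ (1→5 rises), coda /∅/ ok; σ2 onset /p/, coda /∅/ ok → well-formed
fve — violates constraint 4: syllable 1 onset /fv/: /f/ (fricative, 2) → /v/ (fricative, 2) does not rise → ill-formed

du.ge, sji, fnu.di, tjo.pu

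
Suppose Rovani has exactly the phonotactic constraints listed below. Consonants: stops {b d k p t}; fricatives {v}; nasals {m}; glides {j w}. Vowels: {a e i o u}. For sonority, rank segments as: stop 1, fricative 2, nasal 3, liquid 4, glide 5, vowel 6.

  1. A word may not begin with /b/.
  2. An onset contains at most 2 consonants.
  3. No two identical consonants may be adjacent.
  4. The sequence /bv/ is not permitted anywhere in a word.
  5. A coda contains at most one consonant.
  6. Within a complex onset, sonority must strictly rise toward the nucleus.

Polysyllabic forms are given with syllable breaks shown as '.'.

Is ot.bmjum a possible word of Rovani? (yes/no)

no

ot.bmjum — violates constraint 2: syllable 2 onset /bmj/ has 3 consonants (> 2) → not permitted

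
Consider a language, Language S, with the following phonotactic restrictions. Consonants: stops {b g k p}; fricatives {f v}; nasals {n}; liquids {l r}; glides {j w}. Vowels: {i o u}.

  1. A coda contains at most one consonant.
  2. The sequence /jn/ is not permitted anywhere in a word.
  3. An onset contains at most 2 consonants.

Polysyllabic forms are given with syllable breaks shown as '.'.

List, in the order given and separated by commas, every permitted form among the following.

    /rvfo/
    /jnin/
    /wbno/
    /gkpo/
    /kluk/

/kluk/

/rvfo/ — violates constraint 3: syllable 1 onset /rvf/ has 3 consonants (> 2) → not permitted
/jnin/ — violates constraint 2: contains banned sequence /jn/ → not permitted
/wbno/ — violates constraint 3: syllable 1 onset /wbn/ has 3 consonants (> 2) → not permitted
/gkpo/ — violates constraint 3: syllable 1 onset /gkp/ has 3 consonants (> 2) → not permitted
/kluk/ — σ1 onset /kl/ (2C), coda /k/ ok → permitted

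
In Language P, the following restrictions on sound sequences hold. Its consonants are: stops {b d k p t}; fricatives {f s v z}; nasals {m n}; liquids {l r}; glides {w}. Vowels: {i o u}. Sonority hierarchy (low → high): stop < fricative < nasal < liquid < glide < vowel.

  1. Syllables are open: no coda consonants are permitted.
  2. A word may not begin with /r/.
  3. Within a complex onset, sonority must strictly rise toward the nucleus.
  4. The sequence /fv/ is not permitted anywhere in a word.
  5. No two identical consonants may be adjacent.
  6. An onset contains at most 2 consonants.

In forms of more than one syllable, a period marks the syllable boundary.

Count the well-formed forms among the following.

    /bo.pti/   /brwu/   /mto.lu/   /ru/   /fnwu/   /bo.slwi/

/bo.pti/ — violates constraint 3: syllable 2 onset /pt/: /p/ (stop, 1) → /t/ (stop, 1) does not rise → ill-formed
/brwu/ — violates constraint 6: syllable 1 onset /brw/ has 3 consonants (> 2) → ill-formed
/mto.lu/ — violates constraint 3: syllable 1 onset /mt/: /m/ (nasal, 3) → /t/ (stop, 1) does not rise → ill-formed
/ru/ — violates constraint 2: word begins with /r/ → ill-formed
/fnwu/ — violates constraint 6: syllable 1 onset /fnw/ has 3 consonants (> 2) → ill-formed
/bo.slwi/ — violates constraint 6: syllable 2 onset /slw/ has 3 consonants (> 2) → ill-formed
No form is well-formed → 0.

0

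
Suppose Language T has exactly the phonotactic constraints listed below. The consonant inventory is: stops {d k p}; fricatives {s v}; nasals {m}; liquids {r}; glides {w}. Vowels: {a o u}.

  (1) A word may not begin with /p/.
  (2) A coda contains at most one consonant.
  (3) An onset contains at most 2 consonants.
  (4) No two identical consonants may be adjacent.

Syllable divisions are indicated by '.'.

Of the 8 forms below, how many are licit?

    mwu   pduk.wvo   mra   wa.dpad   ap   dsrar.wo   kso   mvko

mwu — σ1 onset /mw/ (2C), coda /∅/ ok → licit
pduk.wvo — violates constraint 1: word begins with /p/ → illicit
mra — σ1 onset /mr/ (2C), coda /∅/ ok → licit
wa.dpad — σ1 onset /w/, coda /∅/ ok; σ2 onset /dp/ (2C), coda /d/ ok → licit
ap — σ1 onset /∅/, coda /p/ ok → licit
dsrar.wo — violates constraint 3: syllable 1 onset /dsr/ has 3 consonants (> 2) → illicit
kso — σ1 onset /ks/ (2C), coda /∅/ ok → licit
mvko — violates constraint 3: syllable 1 onset /mvk/ has 3 consonants (> 2) → illicit
Licit: mwu, mra, wa.dpad, ap, kso → 5.

5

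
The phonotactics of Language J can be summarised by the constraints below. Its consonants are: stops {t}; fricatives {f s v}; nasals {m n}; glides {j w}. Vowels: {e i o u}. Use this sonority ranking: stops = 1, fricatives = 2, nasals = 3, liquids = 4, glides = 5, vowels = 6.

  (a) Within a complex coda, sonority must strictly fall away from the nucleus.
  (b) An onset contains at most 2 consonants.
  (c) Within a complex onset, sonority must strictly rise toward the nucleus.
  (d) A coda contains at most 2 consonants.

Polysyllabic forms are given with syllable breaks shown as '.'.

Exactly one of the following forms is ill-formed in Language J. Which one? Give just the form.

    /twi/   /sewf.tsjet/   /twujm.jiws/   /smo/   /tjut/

/sewf.tsjet/

/twi/ — σ1 onset /tw/ (1→5 rises), coda /∅/ ok → well-formed
/sewf.tsjet/ — violates constraint (b): syllable 2 onset /tsj/ has 3 consonants (> 2) → ill-formed
/twujm.jiws/ — σ1 onset /tw/ (1→5 rises), coda /jm/ (5→3 falls) ok; σ2 onset /j/, coda /ws/ (5→2 falls) ok → well-formed
/smo/ — σ1 onset /sm/ (2→3 rises), coda /∅/ ok → well-formed
/tjut/ — σ1 onset /tj/ (1→5 rises), coda /t/ ok → well-formed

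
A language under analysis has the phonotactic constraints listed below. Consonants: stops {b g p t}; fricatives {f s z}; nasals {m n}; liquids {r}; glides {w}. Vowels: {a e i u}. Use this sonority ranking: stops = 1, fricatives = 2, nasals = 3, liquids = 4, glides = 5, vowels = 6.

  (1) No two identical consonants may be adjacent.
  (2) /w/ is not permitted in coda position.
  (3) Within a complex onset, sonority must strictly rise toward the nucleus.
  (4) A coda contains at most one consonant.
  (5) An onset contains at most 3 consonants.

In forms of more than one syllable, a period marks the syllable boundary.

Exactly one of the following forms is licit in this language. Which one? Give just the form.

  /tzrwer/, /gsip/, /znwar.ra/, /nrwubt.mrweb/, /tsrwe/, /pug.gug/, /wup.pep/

/gsip/

/tzrwer/ — violates constraint 5: syllable 1 onset /tzrw/ has 4 consonants (> 3) → illicit
/gsip/ — σ1 onset /gs/ (1→2 rises), coda /p/ ok → licit
/znwar.ra/ — violates constraint 1: adjacent identical consonants /rr/ → illicit
/nrwubt.mrweb/ — violates constraint 4: syllable 1 coda /bt/ has 2 consonants (> 1) → illicit
/tsrwe/ — violates constraint 5: syllable 1 onset /tsrw/ has 4 consonants (> 3) → illicit
/pug.gug/ — violates constraint 1: adjacent identical consonants /gg/ → illicit
/wup.pep/ — violates constraint 1: adjacent identical consonants /pp/ → illicit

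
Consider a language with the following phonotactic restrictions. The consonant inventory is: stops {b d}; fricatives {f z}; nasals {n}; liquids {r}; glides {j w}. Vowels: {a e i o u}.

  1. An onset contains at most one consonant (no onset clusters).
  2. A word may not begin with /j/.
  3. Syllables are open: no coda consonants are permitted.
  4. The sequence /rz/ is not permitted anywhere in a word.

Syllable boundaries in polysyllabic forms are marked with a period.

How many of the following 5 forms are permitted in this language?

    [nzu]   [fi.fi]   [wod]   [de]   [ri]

3

[nzu] — violates constraint 1: syllable 1 onset /nz/ has 2 consonants (> 1) → not permitted
[fi.fi] — σ1 onset /f/, coda /∅/ ok; σ2 onset /f/, coda /∅/ ok → permitted
[wod] — violates constraint 3: syllable 1 coda /d/ has 1 consonant (> 0) → not permitted
[de] — σ1 onset /d/, coda /∅/ ok → permitted
[ri] — σ1 onset /r/, coda /∅/ ok → permitted
Permitted: [fi.fi], [de], [ri] → 3.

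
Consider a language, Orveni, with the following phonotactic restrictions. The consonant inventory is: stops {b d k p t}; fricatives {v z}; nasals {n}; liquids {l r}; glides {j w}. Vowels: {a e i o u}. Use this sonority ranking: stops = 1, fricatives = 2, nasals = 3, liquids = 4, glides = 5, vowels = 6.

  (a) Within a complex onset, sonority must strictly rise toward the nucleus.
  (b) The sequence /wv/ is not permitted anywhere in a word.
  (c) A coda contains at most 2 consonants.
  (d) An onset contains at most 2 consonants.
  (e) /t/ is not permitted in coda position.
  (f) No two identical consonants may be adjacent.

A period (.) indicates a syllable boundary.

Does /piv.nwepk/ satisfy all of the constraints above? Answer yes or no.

/piv.nwepk/ — σ1 onset /p/, coda /v/ ok; σ2 onset /nw/ (3→5 rises), coda /pk/ (2C) ok → well-formed

yes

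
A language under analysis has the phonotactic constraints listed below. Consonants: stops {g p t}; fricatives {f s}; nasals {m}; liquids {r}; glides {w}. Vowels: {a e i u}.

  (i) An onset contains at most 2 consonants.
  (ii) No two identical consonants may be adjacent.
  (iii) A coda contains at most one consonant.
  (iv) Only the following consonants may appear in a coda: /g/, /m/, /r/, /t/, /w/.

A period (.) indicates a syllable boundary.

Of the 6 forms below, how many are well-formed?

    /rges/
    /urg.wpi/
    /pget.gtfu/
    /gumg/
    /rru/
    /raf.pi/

/rges/ — violates constraint (iv): syllable 1 coda contains /s/, which is not a licensed coda consonant → ill-formed
/urg.wpi/ — violates constraint (iii): syllable 1 coda /rg/ has 2 consonants (> 1) → ill-formed
/pget.gtfu/ — violates constraint (i): syllable 2 onset /gtf/ has 3 consonants (> 2) → ill-formed
/gumg/ — violates constraint (iii): syllable 1 coda /mg/ has 2 consonants (> 1) → ill-formed
/rru/ — violates constraint (ii): adjacent identical consonants /rr/ → ill-formed
/raf.pi/ — violates constraint (iv): syllable 1 coda contains /f/, which is not a licensed coda consonant → ill-formed
No form is well-formed → 0.

0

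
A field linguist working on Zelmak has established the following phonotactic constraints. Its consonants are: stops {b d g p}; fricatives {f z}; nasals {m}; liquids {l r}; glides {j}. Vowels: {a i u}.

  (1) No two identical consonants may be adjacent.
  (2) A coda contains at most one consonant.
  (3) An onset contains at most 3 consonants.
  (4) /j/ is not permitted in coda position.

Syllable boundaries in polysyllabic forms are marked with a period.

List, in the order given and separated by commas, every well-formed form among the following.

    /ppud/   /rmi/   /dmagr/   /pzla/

/ppud/ — violates constraint 1: adjacent identical consonants /pp/ → ill-formed
/rmi/ — σ1 onset /rm/ (2C), coda /∅/ ok → well-formed
/dmagr/ — violates constraint 2: syllable 1 coda /gr/ has 2 consonants (> 1) → ill-formed
/pzla/ — σ1 onset /pzl/ (3C), coda /∅/ ok → well-formed

/rmi/, /pzla/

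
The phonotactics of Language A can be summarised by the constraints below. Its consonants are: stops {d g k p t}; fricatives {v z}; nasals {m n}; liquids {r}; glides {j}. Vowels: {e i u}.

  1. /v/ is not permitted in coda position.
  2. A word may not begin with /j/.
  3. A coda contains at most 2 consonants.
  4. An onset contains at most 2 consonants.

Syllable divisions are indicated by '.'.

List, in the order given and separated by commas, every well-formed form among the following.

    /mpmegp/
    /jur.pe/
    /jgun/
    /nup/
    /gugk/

/mpmegp/ — violates constraint 4: syllable 1 onset /mpm/ has 3 consonants (> 2) → ill-formed
/jur.pe/ — violates constraint 2: word begins with /j/ → ill-formed
/jgun/ — violates constraint 2: word begins with /j/ → ill-formed
/nup/ — σ1 onset /n/, coda /p/ ok → well-formed
/gugk/ — σ1 onset /g/, coda /gk/ (2C) ok → well-formed

/nup/, /gugk/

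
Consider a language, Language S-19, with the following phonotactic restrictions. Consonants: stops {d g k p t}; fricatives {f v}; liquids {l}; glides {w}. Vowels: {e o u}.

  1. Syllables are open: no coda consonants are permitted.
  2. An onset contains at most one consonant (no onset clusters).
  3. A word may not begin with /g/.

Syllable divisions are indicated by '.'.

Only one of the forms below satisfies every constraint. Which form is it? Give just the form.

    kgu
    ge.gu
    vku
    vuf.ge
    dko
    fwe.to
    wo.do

wo.do

kgu — violates constraint 2: syllable 1 onset /kg/ has 2 consonants (> 1) → phonotactically illegal
ge.gu — violates constraint 3: word begins with /g/ → phonotactically illegal
vku — violates constraint 2: syllable 1 onset /vk/ has 2 consonants (> 1) → phonotactically illegal
vuf.ge — violates constraint 1: syllable 1 coda /f/ has 1 consonant (> 0) → phonotactically illegal
dko — violates constraint 2: syllable 1 onset /dk/ has 2 consonants (> 1) → phonotactically illegal
fwe.to — violates constraint 2: syllable 1 onset /fw/ has 2 consonants (> 1) → phonotactically illegal
wo.do — σ1 onset /w/, coda /∅/ ok; σ2 onset /d/, coda /∅/ ok → phonotactically legal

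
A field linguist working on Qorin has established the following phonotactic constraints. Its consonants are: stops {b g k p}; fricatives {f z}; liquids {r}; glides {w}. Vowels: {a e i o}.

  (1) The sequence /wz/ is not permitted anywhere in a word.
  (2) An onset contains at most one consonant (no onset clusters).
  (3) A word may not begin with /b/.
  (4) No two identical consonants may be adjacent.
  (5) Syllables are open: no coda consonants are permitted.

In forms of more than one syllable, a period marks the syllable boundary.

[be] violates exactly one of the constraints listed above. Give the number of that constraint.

3

[be]: word begins with /b/.
This is a violation of constraint 3: "A word may not begin with /b/."
The remaining constraints (1, 2, 4, 5) are satisfied.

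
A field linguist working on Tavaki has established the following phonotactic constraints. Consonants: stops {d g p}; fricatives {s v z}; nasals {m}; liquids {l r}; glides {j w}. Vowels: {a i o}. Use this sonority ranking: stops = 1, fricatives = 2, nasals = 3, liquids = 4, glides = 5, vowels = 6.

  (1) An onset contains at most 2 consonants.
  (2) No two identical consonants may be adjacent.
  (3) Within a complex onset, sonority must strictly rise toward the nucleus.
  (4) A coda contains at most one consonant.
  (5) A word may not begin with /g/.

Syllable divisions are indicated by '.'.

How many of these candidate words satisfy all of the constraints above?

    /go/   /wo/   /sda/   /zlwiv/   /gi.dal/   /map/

2

/go/ — violates constraint 5: word begins with /g/ → not permitted
/wo/ — σ1 onset /w/, coda /∅/ ok → permitted
/sda/ — violates constraint 3: syllable 1 onset /sd/: /s/ (fricative, 2) → /d/ (stop, 1) does not rise → not permitted
/zlwiv/ — violates constraint 1: syllable 1 onset /zlw/ has 3 consonants (> 2) → not permitted
/gi.dal/ — violates constraint 5: word begins with /g/ → not permitted
/map/ — σ1 onset /m/, coda /p/ ok → permitted
Permitted: /wo/, /map/ → 2.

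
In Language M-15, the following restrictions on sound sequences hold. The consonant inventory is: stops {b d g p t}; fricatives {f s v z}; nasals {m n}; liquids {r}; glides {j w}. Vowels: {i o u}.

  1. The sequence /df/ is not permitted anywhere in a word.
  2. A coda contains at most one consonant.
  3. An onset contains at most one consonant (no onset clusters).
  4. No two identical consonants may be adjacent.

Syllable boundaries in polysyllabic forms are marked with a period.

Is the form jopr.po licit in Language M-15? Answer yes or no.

no

jopr.po — violates constraint 2: syllable 1 coda /pr/ has 2 consonants (> 1) → illicit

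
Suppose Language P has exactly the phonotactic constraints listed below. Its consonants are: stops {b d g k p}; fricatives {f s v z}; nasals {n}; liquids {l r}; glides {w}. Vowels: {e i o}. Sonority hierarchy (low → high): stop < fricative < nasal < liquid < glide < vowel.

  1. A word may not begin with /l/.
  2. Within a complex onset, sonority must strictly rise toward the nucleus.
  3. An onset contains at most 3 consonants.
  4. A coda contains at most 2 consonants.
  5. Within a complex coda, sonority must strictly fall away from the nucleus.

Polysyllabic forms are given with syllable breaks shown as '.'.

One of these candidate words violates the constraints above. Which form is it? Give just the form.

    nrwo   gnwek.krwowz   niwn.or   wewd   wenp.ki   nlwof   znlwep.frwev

nrwo — σ1 onset /nrw/ (3→4→5 rises), coda /∅/ ok → phonotactically legal
gnwek.krwowz — σ1 onset /gnw/ (1→3→5 rises), coda /k/ ok; σ2 onset /krw/ (1→4→5 rises), coda /wz/ (5→2 falls) ok → phonotactically legal
niwn.or — σ1 onset /n/, coda /wn/ (5→3 falls) ok; σ2 onset /∅/, coda /r/ ok → phonotactically legal
wewd — σ1 onset /w/, coda /wd/ (5→1 falls) ok → phonotactically legal
wenp.ki — σ1 onset /w/, coda /np/ (3→1 falls) ok; σ2 onset /k/, coda /∅/ ok → phonotactically legal
nlwof — σ1 onset /nlw/ (3→4→5 rises), coda /f/ ok → phonotactically legal
znlwep.frwev — violates constraint 3: syllable 1 onset /znlw/ has 4 consonants (> 3) → phonotactically illegal

znlwep.frwev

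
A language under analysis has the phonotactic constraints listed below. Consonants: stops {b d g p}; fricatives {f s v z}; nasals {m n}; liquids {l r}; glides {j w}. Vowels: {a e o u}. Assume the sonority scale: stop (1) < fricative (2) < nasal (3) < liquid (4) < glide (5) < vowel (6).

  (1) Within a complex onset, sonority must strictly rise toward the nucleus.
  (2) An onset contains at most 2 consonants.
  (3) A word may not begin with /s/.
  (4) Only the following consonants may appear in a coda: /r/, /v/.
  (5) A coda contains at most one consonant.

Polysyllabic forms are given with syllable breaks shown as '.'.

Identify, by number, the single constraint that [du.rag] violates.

[du.rag]: syllable 2 coda contains /g/, which is not a licensed coda consonant.
This is a violation of constraint 4: "Only the following consonants may appear in a coda: /r/, /v/."
The remaining constraints (1, 2, 3, 5) are satisfied.

4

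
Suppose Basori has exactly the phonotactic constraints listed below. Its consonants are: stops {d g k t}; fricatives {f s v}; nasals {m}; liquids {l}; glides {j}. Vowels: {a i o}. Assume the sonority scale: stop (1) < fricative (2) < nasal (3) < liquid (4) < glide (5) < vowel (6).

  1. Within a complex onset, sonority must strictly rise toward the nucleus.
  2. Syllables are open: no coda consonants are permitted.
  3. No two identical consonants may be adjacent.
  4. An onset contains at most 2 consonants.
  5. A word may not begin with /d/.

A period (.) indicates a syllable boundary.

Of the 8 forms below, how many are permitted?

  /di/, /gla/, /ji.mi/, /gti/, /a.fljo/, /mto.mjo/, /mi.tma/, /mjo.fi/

/di/ — violates constraint 5: word begins with /d/ → not permitted
/gla/ — σ1 onset /gl/ (1→4 rises), coda /∅/ ok → permitted
/ji.mi/ — σ1 onset /j/, coda /∅/ ok; σ2 onset /m/, coda /∅/ ok → permitted
/gti/ — violates constraint 1: syllable 1 onset /gt/: /g/ (stop, 1) → /t/ (stop, 1) does not rise → not permitted
/a.fljo/ — violates constraint 4: syllable 2 onset /flj/ has 3 consonants (> 2) → not permitted
/mto.mjo/ — violates constraint 1: syllable 1 onset /mt/: /m/ (nasal, 3) → /t/ (stop, 1) does not rise → not permitted
/mi.tma/ — σ1 onset /m/, coda /∅/ ok; σ2 onset /tm/ (1→3 rises), coda /∅/ ok → permitted
/mjo.fi/ — σ1 onset /mj/ (3→5 rises), coda /∅/ ok; σ2 onset /f/, coda /∅/ ok → permitted
Permitted: /gla/, /ji.mi/, /mi.tma/, /mjo.fi/ → 4.

4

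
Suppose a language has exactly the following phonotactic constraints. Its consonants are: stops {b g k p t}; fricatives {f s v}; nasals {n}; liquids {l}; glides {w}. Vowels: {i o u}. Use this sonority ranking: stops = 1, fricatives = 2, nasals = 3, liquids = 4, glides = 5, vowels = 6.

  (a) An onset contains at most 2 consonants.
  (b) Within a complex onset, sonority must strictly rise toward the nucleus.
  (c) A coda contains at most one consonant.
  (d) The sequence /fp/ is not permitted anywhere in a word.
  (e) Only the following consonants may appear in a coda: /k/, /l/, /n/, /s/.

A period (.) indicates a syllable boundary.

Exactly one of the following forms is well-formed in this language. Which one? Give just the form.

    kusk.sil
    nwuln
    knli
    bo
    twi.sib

kusk.sil — violates constraint (c): syllable 1 coda /sk/ has 2 consonants (> 1) → ill-formed
nwuln — violates constraint (c): syllable 1 coda /ln/ has 2 consonants (> 1) → ill-formed
knli — violates constraint (a): syllable 1 onset /knl/ has 3 consonants (> 2) → ill-formed
bo — σ1 onset /b/, coda /∅/ ok → well-formed
twi.sib — violates constraint (e): syllable 2 coda contains /b/, which is not a licensed coda consonant → ill-formed

bo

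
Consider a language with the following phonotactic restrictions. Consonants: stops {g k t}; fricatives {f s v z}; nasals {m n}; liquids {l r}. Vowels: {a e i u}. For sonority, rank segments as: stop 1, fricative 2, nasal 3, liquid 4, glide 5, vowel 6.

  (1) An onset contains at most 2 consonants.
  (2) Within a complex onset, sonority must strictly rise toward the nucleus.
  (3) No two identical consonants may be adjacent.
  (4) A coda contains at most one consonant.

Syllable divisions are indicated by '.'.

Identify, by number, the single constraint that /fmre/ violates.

/fmre/: syllable 1 onset /fmr/ has 3 consonants (> 2).
This is a violation of constraint 1: "An onset contains at most 2 consonants."
The remaining constraints (2, 3, 4) are satisfied.

1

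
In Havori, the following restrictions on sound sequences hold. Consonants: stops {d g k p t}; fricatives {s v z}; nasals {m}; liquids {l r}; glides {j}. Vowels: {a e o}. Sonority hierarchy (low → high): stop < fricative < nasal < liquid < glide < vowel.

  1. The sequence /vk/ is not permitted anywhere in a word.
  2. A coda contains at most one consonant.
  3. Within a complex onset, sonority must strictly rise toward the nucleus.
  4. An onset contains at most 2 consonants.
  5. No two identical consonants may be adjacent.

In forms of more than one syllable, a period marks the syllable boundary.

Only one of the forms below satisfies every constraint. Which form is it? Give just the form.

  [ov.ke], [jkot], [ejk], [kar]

[kar]

[ov.ke] — violates constraint 1: contains banned sequence /vk/ → not permitted
[jkot] — violates constraint 3: syllable 1 onset /jk/: /j/ (glide, 5) → /k/ (stop, 1) does not rise → not permitted
[ejk] — violates constraint 2: syllable 1 coda /jk/ has 2 consonants (> 1) → not permitted
[kar] — σ1 onset /k/, coda /r/ ok → permitted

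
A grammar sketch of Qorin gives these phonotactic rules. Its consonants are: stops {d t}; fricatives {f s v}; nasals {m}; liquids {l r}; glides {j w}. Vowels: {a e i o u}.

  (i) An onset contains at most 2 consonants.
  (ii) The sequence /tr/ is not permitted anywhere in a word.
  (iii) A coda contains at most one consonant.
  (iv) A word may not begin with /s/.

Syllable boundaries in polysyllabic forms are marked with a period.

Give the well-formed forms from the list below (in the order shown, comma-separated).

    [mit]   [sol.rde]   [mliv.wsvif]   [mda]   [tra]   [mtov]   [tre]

[mit], [mda], [mtov]

[mit] — σ1 onset /m/, coda /t/ ok → well-formed
[sol.rde] — violates constraint (iv): word begins with /s/ → ill-formed
[mliv.wsvif] — violates constraint (i): syllable 2 onset /wsv/ has 3 consonants (> 2) → ill-formed
[mda] — σ1 onset /md/ (2C), coda /∅/ ok → well-formed
[tra] — violates constraint (ii): contains banned sequence /tr/ → ill-formed
[mtov] — σ1 onset /mt/ (2C), coda /v/ ok → well-formed
[tre] — violates constraint (ii): contains banned sequence /tr/ → ill-formed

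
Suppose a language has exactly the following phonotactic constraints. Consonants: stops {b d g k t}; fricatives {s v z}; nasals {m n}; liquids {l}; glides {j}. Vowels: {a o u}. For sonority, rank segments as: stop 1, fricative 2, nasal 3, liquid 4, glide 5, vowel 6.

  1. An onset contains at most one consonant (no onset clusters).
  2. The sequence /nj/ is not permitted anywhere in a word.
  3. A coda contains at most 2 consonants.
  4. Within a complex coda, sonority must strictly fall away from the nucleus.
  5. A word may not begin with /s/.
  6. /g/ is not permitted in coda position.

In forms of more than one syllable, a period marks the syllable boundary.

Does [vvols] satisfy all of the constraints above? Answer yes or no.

[vvols] — violates constraint 1: syllable 1 onset /vv/ has 2 consonants (> 1) → not permitted

no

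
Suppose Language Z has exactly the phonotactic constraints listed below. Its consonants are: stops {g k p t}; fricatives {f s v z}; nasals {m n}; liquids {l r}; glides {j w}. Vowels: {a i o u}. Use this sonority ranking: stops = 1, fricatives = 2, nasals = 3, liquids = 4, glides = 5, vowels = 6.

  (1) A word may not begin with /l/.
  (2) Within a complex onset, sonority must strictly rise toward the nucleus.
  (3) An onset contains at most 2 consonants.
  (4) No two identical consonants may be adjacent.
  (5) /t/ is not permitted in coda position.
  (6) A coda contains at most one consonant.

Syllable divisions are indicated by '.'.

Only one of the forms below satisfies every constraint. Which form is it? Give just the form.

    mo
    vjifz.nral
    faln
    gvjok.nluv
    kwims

mo — σ1 onset /m/, coda /∅/ ok → well-formed
vjifz.nral — violates constraint 6: syllable 1 coda /fz/ has 2 consonants (> 1) → ill-formed
faln — violates constraint 6: syllable 1 coda /ln/ has 2 consonants (> 1) → ill-formed
gvjok.nluv — violates constraint 3: syllable 1 onset /gvj/ has 3 consonants (> 2) → ill-formed
kwims — violates constraint 6: syllable 1 coda /ms/ has 2 consonants (> 1) → ill-formed

mo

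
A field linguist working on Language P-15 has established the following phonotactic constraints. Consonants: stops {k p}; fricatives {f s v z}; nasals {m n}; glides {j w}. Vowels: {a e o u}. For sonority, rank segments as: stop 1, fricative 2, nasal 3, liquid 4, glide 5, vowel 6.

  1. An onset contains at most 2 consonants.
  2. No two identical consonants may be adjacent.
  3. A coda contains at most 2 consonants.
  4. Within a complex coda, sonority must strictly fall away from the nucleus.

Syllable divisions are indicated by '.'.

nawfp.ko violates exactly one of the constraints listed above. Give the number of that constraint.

3

nawfp.ko: syllable 1 coda /wfp/ has 3 consonants (> 2).
This is a violation of constraint 3: "A coda contains at most 2 consonants."
The remaining constraints (1, 2, 4) are satisfied.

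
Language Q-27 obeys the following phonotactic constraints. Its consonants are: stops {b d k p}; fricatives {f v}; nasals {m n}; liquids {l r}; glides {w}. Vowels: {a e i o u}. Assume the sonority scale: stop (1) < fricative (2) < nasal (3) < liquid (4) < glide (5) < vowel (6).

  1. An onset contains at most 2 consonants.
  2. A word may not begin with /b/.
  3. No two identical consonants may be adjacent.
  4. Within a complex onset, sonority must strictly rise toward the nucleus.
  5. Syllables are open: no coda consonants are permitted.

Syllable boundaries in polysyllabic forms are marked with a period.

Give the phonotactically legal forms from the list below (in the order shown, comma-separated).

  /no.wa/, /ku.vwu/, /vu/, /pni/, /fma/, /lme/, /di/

/no.wa/ — σ1 onset /n/, coda /∅/ ok; σ2 onset /w/, coda /∅/ ok → phonotactically legal
/ku.vwu/ — σ1 onset /k/, coda /∅/ ok; σ2 onset /vw/ (2→5 rises), coda /∅/ ok → phonotactically legal
/vu/ — σ1 onset /v/, coda /∅/ ok → phonotactically legal
/pni/ — σ1 onset /pn/ (1→3 rises), coda /∅/ ok → phonotactically legal
/fma/ — σ1 onset /fm/ (2→3 rises), coda /∅/ ok → phonotactically legal
/lme/ — violates constraint 4: syllable 1 onset /lm/: /l/ (liquid, 4) → /m/ (nasal, 3) does not rise → phonotactically illegal
/di/ — σ1 onset /d/, coda /∅/ ok → phonotactically legal

/no.wa/, /ku.vwu/, /vu/, /pni/, /fma/, /di/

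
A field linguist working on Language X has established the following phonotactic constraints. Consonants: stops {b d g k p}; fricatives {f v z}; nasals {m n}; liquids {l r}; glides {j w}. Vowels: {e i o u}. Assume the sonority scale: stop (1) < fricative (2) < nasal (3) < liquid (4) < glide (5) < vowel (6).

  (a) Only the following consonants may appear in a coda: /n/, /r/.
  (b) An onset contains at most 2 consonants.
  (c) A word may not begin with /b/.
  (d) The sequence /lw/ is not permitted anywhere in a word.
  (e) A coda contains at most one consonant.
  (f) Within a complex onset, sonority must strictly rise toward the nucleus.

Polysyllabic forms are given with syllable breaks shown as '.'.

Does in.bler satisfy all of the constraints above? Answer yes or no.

in.bler — σ1 onset /∅/, coda /n/ ok; σ2 onset /bl/ (1→4 rises), coda /r/ ok → licit

yes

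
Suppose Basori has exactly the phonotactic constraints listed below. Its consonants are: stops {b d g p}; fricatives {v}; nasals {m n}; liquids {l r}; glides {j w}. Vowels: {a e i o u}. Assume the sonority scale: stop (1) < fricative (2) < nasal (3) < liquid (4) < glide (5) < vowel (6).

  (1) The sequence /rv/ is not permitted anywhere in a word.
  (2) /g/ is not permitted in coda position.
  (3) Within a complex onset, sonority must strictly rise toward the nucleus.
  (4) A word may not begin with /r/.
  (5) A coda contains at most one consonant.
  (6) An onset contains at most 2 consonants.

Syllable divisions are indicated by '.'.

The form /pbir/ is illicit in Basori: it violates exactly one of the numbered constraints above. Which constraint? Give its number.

3

/pbir/: syllable 1 onset /pb/: /p/ (stop, 1) → /b/ (stop, 1) does not rise.
This is a violation of constraint 3: "Within a complex onset, sonority must strictly rise toward the nucleus."
The remaining constraints (1, 2, 4, 5, 6) are satisfied.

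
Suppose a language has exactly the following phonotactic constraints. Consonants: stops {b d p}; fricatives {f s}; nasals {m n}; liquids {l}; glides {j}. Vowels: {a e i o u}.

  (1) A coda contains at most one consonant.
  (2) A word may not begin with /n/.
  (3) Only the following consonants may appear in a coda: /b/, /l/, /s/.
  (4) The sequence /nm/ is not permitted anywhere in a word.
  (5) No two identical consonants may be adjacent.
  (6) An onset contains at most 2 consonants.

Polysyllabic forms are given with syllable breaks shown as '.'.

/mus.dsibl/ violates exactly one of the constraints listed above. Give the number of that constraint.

/mus.dsibl/: syllable 2 coda /bl/ has 2 consonants (> 1).
This is a violation of constraint 1: "A coda contains at most one consonant."
The remaining constraints (2, 3, 4, 5, 6) are satisfied.

1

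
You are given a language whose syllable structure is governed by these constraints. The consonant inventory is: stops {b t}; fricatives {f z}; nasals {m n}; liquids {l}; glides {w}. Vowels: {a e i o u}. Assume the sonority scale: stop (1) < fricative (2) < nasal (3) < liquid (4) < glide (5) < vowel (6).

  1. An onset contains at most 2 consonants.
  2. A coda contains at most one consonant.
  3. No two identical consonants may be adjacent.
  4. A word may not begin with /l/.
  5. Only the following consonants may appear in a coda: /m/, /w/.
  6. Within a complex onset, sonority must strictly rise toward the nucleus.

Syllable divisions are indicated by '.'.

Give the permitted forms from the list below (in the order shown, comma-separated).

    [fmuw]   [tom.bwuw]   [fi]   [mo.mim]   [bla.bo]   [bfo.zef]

[fmuw] — σ1 onset /fm/ (2→3 rises), coda /w/ ok → permitted
[tom.bwuw] — σ1 onset /t/, coda /m/ ok; σ2 onset /bw/ (1→5 rises), coda /w/ ok → permitted
[fi] — σ1 onset /f/, coda /∅/ ok → permitted
[mo.mim] — σ1 onset /m/, coda /∅/ ok; σ2 onset /m/, coda /m/ ok → permitted
[bla.bo] — σ1 onset /bl/ (1→4 rises), coda /∅/ ok; σ2 onset /b/, coda /∅/ ok → permitted
[bfo.zef] — violates constraint 5: syllable 2 coda contains /f/, which is not a licensed coda consonant → not permitted

[fmuw], [tom.bwuw], [fi], [mo.mim], [bla.bo]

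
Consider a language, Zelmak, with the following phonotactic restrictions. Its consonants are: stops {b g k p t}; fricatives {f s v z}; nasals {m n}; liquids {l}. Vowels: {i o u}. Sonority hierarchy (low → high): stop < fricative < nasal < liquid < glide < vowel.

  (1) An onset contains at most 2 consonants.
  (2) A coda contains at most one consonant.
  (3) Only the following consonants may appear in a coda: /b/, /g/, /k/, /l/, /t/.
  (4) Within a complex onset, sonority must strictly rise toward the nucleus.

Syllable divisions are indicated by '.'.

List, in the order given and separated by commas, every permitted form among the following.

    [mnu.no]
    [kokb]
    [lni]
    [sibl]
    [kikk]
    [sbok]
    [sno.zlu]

[mnu.no] — violates constraint 4: syllable 1 onset /mn/: /m/ (nasal, 3) → /n/ (nasal, 3) does not rise → not permitted
[kokb] — violates constraint 2: syllable 1 coda /kb/ has 2 consonants (> 1) → not permitted
[lni] — violates constraint 4: syllable 1 onset /ln/: /l/ (liquid, 4) → /n/ (nasal, 3) does not rise → not permitted
[sibl] — violates constraint 2: syllable 1 coda /bl/ has 2 consonants (> 1) → not permitted
[kikk] — violates constraint 2: syllable 1 coda /kk/ has 2 consonants (> 1) → not permitted
[sbok] — violates constraint 4: syllable 1 onset /sb/: /s/ (fricative, 2) → /b/ (stop, 1) does not rise → not permitted
[sno.zlu] — σ1 onset /sn/ (2→3 rises), coda /∅/ ok; σ2 onset /zl/ (2→4 rises), coda /∅/ ok → permitted

[sno.zlu]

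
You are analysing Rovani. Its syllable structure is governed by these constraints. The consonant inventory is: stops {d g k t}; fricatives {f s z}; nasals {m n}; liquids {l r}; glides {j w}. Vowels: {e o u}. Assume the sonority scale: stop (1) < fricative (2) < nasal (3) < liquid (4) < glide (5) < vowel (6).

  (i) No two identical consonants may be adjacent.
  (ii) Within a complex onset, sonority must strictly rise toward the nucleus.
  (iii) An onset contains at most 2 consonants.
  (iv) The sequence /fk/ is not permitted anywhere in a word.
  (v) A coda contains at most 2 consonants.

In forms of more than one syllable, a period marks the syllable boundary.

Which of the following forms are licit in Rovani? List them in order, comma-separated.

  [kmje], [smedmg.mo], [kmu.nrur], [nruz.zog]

[kmje] — violates constraint (iii): syllable 1 onset /kmj/ has 3 consonants (> 2) → illicit
[smedmg.mo] — violates constraint (v): syllable 1 coda /dmg/ has 3 consonants (> 2) → illicit
[kmu.nrur] — σ1 onset /km/ (1→3 rises), coda /∅/ ok; σ2 onset /nr/ (3→4 rises), coda /r/ ok → licit
[nruz.zog] — violates constraint (i): adjacent identical consonants /zz/ → illicit

[kmu.nrur]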